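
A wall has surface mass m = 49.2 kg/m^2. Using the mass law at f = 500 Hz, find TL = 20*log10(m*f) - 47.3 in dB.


m * f = 49.2 * 500 = 24600
20*log10(24600) = 87.8187 dB
TL = 87.8187 - 47.3 = 40.519 dB


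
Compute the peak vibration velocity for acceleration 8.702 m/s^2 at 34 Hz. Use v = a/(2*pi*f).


omega = 2*pi*f = 2*pi*34 = 213.628 rad/s
v = a / omega = 8.702 / 213.628 = 0.040734 m/s


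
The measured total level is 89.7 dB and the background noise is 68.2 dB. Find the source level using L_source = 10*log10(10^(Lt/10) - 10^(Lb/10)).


10^(89.7/10) = 9.33254e+08
10^(68.2/10) = 6.60693e+06
Difference = 9.33254e+08 - 6.60693e+06 = 9.26647e+08
L_source = 10*log10(9.26647e+08) = 89.669 dB


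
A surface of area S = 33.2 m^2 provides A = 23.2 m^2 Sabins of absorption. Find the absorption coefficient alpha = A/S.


Absorption coefficient = absorbed power / incident power
alpha = A / S = 23.2 / 33.2 = 0.6988


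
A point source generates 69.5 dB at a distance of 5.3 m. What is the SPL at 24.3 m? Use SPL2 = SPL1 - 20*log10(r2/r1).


r2/r1 = 24.3/5.3 = 4.58491
Correction = 20*log10(4.58491) = 13.2266 dB
SPL2 = 69.5 - 13.2266 = 56.273 dB


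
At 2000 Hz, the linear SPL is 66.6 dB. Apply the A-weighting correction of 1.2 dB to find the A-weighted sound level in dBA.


A-weighting table: 2000 Hz -> 1.2 dB correction
SPL_A = SPL + correction = 66.6 + (1.2) = 67.8 dBA


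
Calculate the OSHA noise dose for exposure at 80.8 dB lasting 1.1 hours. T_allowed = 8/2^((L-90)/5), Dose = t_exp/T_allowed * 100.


T_allowed = 8 / 2^((80.8 - 90)/5) = 28.6408 hr
Dose = 1.1 / 28.6408 * 100 = 3.8407 %


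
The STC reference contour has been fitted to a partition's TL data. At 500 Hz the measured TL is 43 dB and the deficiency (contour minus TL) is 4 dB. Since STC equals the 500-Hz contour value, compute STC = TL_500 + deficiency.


By ASTM E413, STC = value of the fitted reference contour at 500 Hz.
Contour value at 500 Hz = TL_500 + deficiency = 43 + 4 = 47
STC = 47


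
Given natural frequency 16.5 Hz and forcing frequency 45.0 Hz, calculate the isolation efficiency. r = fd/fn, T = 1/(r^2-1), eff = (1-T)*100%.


r = 45.0 / 16.5 = 2.72727
r^2 - 1 = 2.72727^2 - 1 = 6.438
T = 1/6.438 = 0.155328
Efficiency = (1 - 0.155328)*100 = 84.467 %


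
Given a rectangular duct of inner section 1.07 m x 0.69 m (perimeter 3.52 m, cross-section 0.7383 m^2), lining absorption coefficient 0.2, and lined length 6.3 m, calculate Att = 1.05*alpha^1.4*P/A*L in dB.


alpha^1.4 = 0.2^1.4 = 0.105061
Attenuation rate = 1.05 * alpha^1.4 * P / A
= 1.05 * 0.105061 * 3.52 / 0.7383 = 0.525945 dB/m
Total Att = 0.525945 * 6.3 = 3.3135 dB


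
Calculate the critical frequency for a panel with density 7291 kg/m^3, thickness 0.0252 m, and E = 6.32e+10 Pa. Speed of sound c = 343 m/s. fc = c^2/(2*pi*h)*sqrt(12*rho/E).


12*rho/E = 12*7291/6.32e+10 = 1.38437e-06
sqrt(12*rho/E) = sqrt(1.38437e-06) = 0.00117659
c^2/(2*pi*h) = 343^2/(2*pi*0.0252) = 743033
fc = 743033 * 0.00117659 = 874.25 Hz


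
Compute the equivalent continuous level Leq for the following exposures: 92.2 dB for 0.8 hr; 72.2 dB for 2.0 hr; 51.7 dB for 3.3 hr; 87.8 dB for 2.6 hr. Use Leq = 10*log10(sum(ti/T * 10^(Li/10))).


T_total = 0.8 + 2.0 + 3.3 + 2.6 = 8.7 hr
(0.8/8.7) * 10^(92.2/10) = 1.52606e+08
(2.0/8.7) * 10^(72.2/10) = 3.81514e+06
(3.3/8.7) * 10^(51.7/10) = 56104.1
(2.6/8.7) * 10^(87.8/10) = 1.80075e+08
Sum = 1.52606e+08 + 3.81514e+06 + 56104.1 + 1.80075e+08 = 3.36552e+08
Leq = 10*log10(3.36552e+08) = 85.271 dB


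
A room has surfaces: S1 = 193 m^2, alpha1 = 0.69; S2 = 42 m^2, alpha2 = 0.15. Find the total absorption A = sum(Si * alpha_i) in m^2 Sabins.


193 * 0.69 = 133.17
42 * 0.15 = 6.3
A_total = 133.17 + 6.3 = 139.47 m^2


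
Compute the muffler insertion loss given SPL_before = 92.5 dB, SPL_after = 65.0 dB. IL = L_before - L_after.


Insertion loss = SPL without muffler - SPL with muffler
IL = 92.5 - 65.0 = 27.5 dB


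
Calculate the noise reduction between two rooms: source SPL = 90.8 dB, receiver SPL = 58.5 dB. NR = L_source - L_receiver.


NR = L_source - L_receiver (difference between source and receiving room levels)
NR = 90.8 - 58.5 = 32.3 dB


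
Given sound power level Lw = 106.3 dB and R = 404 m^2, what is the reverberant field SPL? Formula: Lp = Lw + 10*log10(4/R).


4/R = 4/404 = 0.00990099
Lp = 106.3 + 10*log10(0.00990099) = 86.257 dB


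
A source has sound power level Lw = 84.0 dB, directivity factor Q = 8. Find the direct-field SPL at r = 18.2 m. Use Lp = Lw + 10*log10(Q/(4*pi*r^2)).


4*pi*r^2 = 4*pi*18.2^2 = 4162.48 m^2
Q / (4*pi*r^2) = 8 / 4162.48 = 0.00192193
Lp = 84.0 + 10*log10(0.00192193) = 56.837 dB


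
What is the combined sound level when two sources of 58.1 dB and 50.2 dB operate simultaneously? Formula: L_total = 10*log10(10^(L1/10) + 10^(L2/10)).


10^(58.1/10) = 645654
10^(50.2/10) = 104713
Sum = 645654 + 104713 = 750367
L_total = 10*log10(750367) = 58.753 dB


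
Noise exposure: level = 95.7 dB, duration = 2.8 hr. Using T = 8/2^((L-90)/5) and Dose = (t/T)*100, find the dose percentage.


T_allowed = 8 / 2^((95.7 - 90)/5) = 3.63008 hr
Dose = 2.8 / 3.63008 * 100 = 77.133 %


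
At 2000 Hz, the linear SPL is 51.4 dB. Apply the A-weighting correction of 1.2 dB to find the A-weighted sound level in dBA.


A-weighting table: 2000 Hz -> 1.2 dB correction
SPL_A = SPL + correction = 51.4 + (1.2) = 52.6 dBA


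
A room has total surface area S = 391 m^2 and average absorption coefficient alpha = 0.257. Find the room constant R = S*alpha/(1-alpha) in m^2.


R = 391 * 0.257 / (1 - 0.257) = 135.24 m^2


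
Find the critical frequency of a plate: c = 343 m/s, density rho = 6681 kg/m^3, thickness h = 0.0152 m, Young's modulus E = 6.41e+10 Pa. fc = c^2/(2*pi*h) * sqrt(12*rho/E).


12*rho/E = 12*6681/6.41e+10 = 1.25073e-06
sqrt(12*rho/E) = sqrt(1.25073e-06) = 0.00111836
c^2/(2*pi*h) = 343^2/(2*pi*0.0152) = 1.23187e+06
fc = 1.23187e+06 * 0.00111836 = 1377.7 Hz


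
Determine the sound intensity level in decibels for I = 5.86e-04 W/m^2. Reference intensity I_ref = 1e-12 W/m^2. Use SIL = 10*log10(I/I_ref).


I / I_ref = 5.86e-04 / 1e-12 = 5.86e+08
SIL = 10 * log10(5.86e+08) = 87.679 dB


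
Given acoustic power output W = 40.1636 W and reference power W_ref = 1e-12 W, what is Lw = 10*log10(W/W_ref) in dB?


W / W_ref = 40.1636 / 1e-12 = 4.01636e+13
Lw = 10 * log10(4.01636e+13) = 136.04 dB


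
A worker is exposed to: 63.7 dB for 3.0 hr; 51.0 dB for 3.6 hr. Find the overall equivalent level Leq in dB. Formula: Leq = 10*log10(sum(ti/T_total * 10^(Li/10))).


T_total = 3.0 + 3.6 = 6.6 hr
(3.0/6.6) * 10^(63.7/10) = 1.06556e+06
(3.6/6.6) * 10^(51.0/10) = 68668.7
Sum = 1.06556e+06 + 68668.7 = 1.13423e+06
Leq = 10*log10(1.13423e+06) = 60.547 dB


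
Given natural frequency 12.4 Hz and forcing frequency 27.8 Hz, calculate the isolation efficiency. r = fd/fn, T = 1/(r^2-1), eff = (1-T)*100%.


r = 27.8 / 12.4 = 2.24194
r^2 - 1 = 2.24194^2 - 1 = 4.02629
T = 1/4.02629 = 0.248368
Efficiency = (1 - 0.248368)*100 = 75.163 %


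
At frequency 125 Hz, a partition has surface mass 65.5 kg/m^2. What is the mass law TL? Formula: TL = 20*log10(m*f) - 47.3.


m * f = 65.5 * 125 = 8187.5
20*log10(8187.5) = 78.263 dB
TL = 78.263 - 47.3 = 30.963 dB


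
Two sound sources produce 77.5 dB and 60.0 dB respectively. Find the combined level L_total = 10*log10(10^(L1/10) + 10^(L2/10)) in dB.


10^(77.5/10) = 5.62341e+07
10^(60.0/10) = 1e+06
Sum = 5.62341e+07 + 1e+06 = 5.72341e+07
L_total = 10*log10(5.72341e+07) = 77.577 dB


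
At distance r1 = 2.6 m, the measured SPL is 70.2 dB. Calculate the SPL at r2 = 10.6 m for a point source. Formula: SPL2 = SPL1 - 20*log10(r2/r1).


r2/r1 = 10.6/2.6 = 4.07692
Correction = 20*log10(4.07692) = 12.2066 dB
SPL2 = 70.2 - 12.2066 = 57.993 dB


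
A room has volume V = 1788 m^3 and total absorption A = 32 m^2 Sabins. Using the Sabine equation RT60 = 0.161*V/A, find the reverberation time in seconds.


RT60 = 0.161 * 1788 / 32 = 8.9959 s


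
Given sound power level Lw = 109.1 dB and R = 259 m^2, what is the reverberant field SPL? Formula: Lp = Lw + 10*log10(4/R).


4/R = 4/259 = 0.015444
Lp = 109.1 + 10*log10(0.015444) = 90.988 dB


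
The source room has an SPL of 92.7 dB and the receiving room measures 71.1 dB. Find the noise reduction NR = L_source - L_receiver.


NR = L_source - L_receiver (difference between source and receiving room levels)
NR = 92.7 - 71.1 = 21.6 dB


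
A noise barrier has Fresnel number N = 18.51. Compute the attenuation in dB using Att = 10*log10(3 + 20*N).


3 + 20*N = 3 + 20*18.51 = 373.2
Att = 10*log10(373.2) = 25.719 dB


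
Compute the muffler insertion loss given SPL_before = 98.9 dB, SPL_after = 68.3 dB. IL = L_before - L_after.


Insertion loss = SPL without muffler - SPL with muffler
IL = 98.9 - 68.3 = 30.6 dB


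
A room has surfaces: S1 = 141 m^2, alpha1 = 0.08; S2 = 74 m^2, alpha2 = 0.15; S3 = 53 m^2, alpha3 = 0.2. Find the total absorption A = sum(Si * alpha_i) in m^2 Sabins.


141 * 0.08 = 11.28
74 * 0.15 = 11.1
53 * 0.2 = 10.6
A_total = 11.28 + 11.1 + 10.6 = 32.98 m^2


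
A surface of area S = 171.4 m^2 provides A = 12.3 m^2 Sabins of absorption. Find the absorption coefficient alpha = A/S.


Absorption coefficient = absorbed power / incident power
alpha = A / S = 12.3 / 171.4 = 0.071762


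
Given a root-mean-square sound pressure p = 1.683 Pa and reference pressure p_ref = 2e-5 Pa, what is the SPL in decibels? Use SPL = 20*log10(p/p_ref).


p / p_ref = 1.683 / 2e-5 = 84150
SPL = 20 * log10(84150) = 98.501 dB


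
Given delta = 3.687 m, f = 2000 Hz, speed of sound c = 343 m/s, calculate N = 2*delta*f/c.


N = 2*delta*f/c = 2*delta/lambda, where lambda = c/f
lambda = 343 / 2000 = 0.1715 m
N = 2 * 3.687 / 0.1715 = 42.997


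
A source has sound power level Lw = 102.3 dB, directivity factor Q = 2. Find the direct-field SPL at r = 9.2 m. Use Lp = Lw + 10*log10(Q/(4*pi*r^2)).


4*pi*r^2 = 4*pi*9.2^2 = 1063.62 m^2
Q / (4*pi*r^2) = 2 / 1063.62 = 0.00188037
Lp = 102.3 + 10*log10(0.00188037) = 75.042 dB


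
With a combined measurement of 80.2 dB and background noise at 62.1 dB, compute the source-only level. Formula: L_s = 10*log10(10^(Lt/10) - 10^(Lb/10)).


10^(80.2/10) = 1.04713e+08
10^(62.1/10) = 1.62181e+06
Difference = 1.04713e+08 - 1.62181e+06 = 1.03091e+08
L_source = 10*log10(1.03091e+08) = 80.132 dB


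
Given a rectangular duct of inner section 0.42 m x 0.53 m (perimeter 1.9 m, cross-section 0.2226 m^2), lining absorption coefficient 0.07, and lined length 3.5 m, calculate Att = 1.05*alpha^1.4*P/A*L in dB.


alpha^1.4 = 0.07^1.4 = 0.0241622
Attenuation rate = 1.05 * alpha^1.4 * P / A
= 1.05 * 0.0241622 * 1.9 / 0.2226 = 0.216548 dB/m
Total Att = 0.216548 * 3.5 = 0.75792 dB


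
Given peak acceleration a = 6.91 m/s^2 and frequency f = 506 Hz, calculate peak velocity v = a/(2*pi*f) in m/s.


omega = 2*pi*f = 2*pi*506 = 3179.29 rad/s
v = a / omega = 6.91 / 3179.29 = 0.0021734 m/s


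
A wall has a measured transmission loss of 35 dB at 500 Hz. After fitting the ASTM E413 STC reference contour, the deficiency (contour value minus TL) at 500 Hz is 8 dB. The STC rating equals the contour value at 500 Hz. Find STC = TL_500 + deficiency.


By ASTM E413, STC = value of the fitted reference contour at 500 Hz.
Contour value at 500 Hz = TL_500 + deficiency = 35 + 8 = 43
STC = 43


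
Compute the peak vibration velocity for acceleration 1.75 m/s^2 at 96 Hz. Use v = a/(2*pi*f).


omega = 2*pi*f = 2*pi*96 = 603.186 rad/s
v = a / omega = 1.75 / 603.186 = 0.0029013 m/s


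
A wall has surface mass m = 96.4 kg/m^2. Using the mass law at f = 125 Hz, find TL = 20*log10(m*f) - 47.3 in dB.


m * f = 96.4 * 125 = 12050
20*log10(12050) = 81.6197 dB
TL = 81.6197 - 47.3 = 34.32 dB


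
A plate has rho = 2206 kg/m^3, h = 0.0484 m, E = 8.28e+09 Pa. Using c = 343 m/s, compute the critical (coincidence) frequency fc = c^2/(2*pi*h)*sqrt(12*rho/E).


12*rho/E = 12*2206/8.28e+09 = 3.1971e-06
sqrt(12*rho/E) = sqrt(3.1971e-06) = 0.00178804
c^2/(2*pi*h) = 343^2/(2*pi*0.0484) = 386868
fc = 386868 * 0.00178804 = 691.74 Hz


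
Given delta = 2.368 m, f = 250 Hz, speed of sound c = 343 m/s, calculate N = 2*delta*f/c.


N = 2*delta*f/c = 2*delta/lambda, where lambda = c/f
lambda = 343 / 250 = 1.372 m
N = 2 * 2.368 / 1.372 = 3.4519


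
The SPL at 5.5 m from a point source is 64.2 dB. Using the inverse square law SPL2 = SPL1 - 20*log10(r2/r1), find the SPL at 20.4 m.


r2/r1 = 20.4/5.5 = 3.70909
Correction = 20*log10(3.70909) = 11.3853 dB
SPL2 = 64.2 - 11.3853 = 52.815 dB


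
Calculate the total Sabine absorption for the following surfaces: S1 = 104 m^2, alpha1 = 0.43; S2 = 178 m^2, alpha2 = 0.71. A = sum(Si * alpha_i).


104 * 0.43 = 44.72
178 * 0.71 = 126.38
A_total = 44.72 + 126.38 = 171.1 m^2


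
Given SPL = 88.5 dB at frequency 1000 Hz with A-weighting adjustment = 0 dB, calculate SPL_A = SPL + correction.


A-weighting table: 1000 Hz -> 0 dB correction
SPL_A = SPL + correction = 88.5 + (0) = 88.5 dBA


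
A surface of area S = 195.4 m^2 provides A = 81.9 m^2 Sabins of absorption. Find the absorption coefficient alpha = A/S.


Absorption coefficient = absorbed power / incident power
alpha = A / S = 81.9 / 195.4 = 0.41914


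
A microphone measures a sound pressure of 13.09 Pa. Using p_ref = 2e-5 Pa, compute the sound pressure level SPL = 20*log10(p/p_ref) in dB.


p / p_ref = 13.09 / 2e-5 = 654500
SPL = 20 * log10(654500) = 116.32 dB


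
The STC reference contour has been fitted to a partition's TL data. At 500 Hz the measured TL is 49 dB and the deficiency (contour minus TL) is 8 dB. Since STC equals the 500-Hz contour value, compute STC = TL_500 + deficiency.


By ASTM E413, STC = value of the fitted reference contour at 500 Hz.
Contour value at 500 Hz = TL_500 + deficiency = 49 + 8 = 57
STC = 57


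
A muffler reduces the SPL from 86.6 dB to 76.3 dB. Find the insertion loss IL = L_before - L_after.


Insertion loss = SPL without muffler - SPL with muffler
IL = 86.6 - 76.3 = 10.3 dB


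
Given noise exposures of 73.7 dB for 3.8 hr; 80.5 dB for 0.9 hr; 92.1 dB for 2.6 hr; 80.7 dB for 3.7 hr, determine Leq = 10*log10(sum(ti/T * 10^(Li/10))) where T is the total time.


T_total = 3.8 + 0.9 + 2.6 + 3.7 = 11.0 hr
(3.8/11.0) * 10^(73.7/10) = 8.09824e+06
(0.9/11.0) * 10^(80.5/10) = 9.18015e+06
(2.6/11.0) * 10^(92.1/10) = 3.83337e+08
(3.7/11.0) * 10^(80.7/10) = 3.95193e+07
Sum = 8.09824e+06 + 9.18015e+06 + 3.83337e+08 + 3.95193e+07 = 4.40135e+08
Leq = 10*log10(4.40135e+08) = 86.436 dB


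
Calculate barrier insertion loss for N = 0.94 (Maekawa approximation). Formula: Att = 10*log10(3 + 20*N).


3 + 20*N = 3 + 20*0.94 = 21.8
Att = 10*log10(21.8) = 13.385 dB


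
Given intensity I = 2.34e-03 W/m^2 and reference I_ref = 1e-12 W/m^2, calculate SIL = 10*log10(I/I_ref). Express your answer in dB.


I / I_ref = 2.34e-03 / 1e-12 = 2.34e+09
SIL = 10 * log10(2.34e+09) = 93.692 dB


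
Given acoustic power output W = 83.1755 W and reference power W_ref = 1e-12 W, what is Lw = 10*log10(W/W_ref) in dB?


W / W_ref = 83.1755 / 1e-12 = 8.31755e+13
Lw = 10 * log10(8.31755e+13) = 139.2 dB


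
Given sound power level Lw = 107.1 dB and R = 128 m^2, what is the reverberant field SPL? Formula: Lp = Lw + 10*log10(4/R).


4/R = 4/128 = 0.03125
Lp = 107.1 + 10*log10(0.03125) = 92.049 dB


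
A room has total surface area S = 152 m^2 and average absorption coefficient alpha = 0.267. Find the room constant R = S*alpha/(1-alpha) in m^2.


R = 152 * 0.267 / (1 - 0.267) = 55.367 m^2


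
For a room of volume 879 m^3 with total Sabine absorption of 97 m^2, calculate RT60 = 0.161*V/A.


RT60 = 0.161 * 879 / 97 = 1.459 s


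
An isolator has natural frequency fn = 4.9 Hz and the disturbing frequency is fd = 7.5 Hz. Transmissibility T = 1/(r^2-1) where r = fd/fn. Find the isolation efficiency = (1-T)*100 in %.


r = 7.5 / 4.9 = 1.53061
r^2 - 1 = 1.53061^2 - 1 = 1.34277
T = 1/1.34277 = 0.744729
Efficiency = (1 - 0.744729)*100 = 25.527 %


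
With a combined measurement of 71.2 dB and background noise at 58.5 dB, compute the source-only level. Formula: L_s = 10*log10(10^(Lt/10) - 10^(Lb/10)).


10^(71.2/10) = 1.31826e+07
10^(58.5/10) = 707946
Difference = 1.31826e+07 - 707946 = 1.24747e+07
L_source = 10*log10(1.24747e+07) = 70.96 dB


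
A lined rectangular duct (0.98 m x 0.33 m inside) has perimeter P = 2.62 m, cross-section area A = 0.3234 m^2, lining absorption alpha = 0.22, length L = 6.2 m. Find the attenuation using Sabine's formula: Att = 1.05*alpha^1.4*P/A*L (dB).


alpha^1.4 = 0.22^1.4 = 0.120058
Attenuation rate = 1.05 * alpha^1.4 * P / A
= 1.05 * 0.120058 * 2.62 / 0.3234 = 1.02127 dB/m
Total Att = 1.02127 * 6.2 = 6.3319 dB


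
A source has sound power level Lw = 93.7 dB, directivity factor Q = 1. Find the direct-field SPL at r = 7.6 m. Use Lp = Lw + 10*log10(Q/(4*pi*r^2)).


4*pi*r^2 = 4*pi*7.6^2 = 725.834 m^2
Q / (4*pi*r^2) = 1 / 725.834 = 0.00137773
Lp = 93.7 + 10*log10(0.00137773) = 65.092 dB


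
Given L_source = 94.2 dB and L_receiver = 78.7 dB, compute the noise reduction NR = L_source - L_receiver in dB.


NR = L_source - L_receiver (difference between source and receiving room levels)
NR = 94.2 - 78.7 = 15.5 dB


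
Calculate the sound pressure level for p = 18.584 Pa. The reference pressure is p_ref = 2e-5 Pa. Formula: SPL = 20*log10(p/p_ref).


p / p_ref = 18.584 / 2e-5 = 929200
SPL = 20 * log10(929200) = 119.36 dB


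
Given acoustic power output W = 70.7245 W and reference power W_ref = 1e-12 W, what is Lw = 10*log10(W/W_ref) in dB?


W / W_ref = 70.7245 / 1e-12 = 7.07245e+13
Lw = 10 * log10(7.07245e+13) = 138.5 dB


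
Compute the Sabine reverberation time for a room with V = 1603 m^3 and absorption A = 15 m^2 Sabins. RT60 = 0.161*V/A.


RT60 = 0.161 * 1603 / 15 = 17.206 s


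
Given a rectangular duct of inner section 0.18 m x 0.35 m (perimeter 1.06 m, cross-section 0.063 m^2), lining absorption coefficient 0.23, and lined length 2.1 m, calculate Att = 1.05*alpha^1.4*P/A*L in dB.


alpha^1.4 = 0.23^1.4 = 0.127767
Attenuation rate = 1.05 * alpha^1.4 * P / A
= 1.05 * 0.127767 * 1.06 / 0.063 = 2.25722 dB/m
Total Att = 2.25722 * 2.1 = 4.7402 dB


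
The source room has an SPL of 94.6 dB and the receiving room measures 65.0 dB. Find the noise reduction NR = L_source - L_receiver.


NR = L_source - L_receiver (difference between source and receiving room levels)
NR = 94.6 - 65.0 = 29.6 dB


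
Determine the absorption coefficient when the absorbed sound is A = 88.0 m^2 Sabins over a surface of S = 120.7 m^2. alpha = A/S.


Absorption coefficient = absorbed power / incident power
alpha = A / S = 88.0 / 120.7 = 0.72908


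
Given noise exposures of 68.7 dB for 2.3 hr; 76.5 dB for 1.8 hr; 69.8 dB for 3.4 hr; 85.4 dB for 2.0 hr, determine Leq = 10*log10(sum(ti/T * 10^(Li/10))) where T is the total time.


T_total = 2.3 + 1.8 + 3.4 + 2.0 = 9.5 hr
(2.3/9.5) * 10^(68.7/10) = 1.79475e+06
(1.8/9.5) * 10^(76.5/10) = 8.46348e+06
(3.4/9.5) * 10^(69.8/10) = 3.41787e+06
(2.0/9.5) * 10^(85.4/10) = 7.29972e+07
Sum = 1.79475e+06 + 8.46348e+06 + 3.41787e+06 + 7.29972e+07 = 8.66733e+07
Leq = 10*log10(8.66733e+07) = 79.379 dB


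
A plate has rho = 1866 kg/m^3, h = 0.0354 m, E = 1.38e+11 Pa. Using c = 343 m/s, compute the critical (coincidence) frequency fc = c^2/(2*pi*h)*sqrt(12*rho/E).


12*rho/E = 12*1866/1.38e+11 = 1.62261e-07
sqrt(12*rho/E) = sqrt(1.62261e-07) = 0.000402816
c^2/(2*pi*h) = 343^2/(2*pi*0.0354) = 528938
fc = 528938 * 0.000402816 = 213.06 Hz


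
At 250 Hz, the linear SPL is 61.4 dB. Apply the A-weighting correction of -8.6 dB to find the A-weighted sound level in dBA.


A-weighting table: 250 Hz -> -8.6 dB correction
SPL_A = SPL + correction = 61.4 + (-8.6) = 52.8 dBA


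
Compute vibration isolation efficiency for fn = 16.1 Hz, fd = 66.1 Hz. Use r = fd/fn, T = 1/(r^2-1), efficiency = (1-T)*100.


r = 66.1 / 16.1 = 4.10559
r^2 - 1 = 4.10559^2 - 1 = 15.8559
T = 1/15.8559 = 0.063068
Efficiency = (1 - 0.063068)*100 = 93.693 %


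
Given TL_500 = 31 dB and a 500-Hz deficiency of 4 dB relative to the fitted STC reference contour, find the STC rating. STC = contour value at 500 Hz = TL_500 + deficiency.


By ASTM E413, STC = value of the fitted reference contour at 500 Hz.
Contour value at 500 Hz = TL_500 + deficiency = 31 + 4 = 35
STC = 35


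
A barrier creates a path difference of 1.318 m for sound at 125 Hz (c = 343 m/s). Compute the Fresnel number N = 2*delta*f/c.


N = 2*delta*f/c = 2*delta/lambda, where lambda = c/f
lambda = 343 / 125 = 2.744 m
N = 2 * 1.318 / 2.744 = 0.96064


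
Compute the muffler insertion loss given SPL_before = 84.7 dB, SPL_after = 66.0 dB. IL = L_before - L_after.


Insertion loss = SPL without muffler - SPL with muffler
IL = 84.7 - 66.0 = 18.7 dB


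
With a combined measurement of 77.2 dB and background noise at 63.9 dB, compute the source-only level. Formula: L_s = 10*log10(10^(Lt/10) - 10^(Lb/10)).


10^(77.2/10) = 5.24807e+07
10^(63.9/10) = 2.45471e+06
Difference = 5.24807e+07 - 2.45471e+06 = 5.0026e+07
L_source = 10*log10(5.0026e+07) = 76.992 dB


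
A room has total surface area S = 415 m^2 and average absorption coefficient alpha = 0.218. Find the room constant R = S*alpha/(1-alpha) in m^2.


R = 415 * 0.218 / (1 - 0.218) = 115.69 m^2


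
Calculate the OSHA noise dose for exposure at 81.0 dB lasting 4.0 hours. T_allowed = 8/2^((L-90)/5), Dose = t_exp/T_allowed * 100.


T_allowed = 8 / 2^((81.0 - 90)/5) = 27.8576 hr
Dose = 4.0 / 27.8576 * 100 = 14.359 %


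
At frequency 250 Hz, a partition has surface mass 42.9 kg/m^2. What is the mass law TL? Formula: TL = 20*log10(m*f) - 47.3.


m * f = 42.9 * 250 = 10725
20*log10(10725) = 80.6079 dB
TL = 80.6079 - 47.3 = 33.308 dB


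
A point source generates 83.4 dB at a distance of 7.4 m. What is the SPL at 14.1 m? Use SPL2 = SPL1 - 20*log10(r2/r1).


r2/r1 = 14.1/7.4 = 1.90541
Correction = 20*log10(1.90541) = 5.59977 dB
SPL2 = 83.4 - 5.59977 = 77.8 dB


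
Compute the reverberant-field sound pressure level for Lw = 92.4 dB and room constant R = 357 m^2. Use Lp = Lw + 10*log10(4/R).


4/R = 4/357 = 0.0112045
Lp = 92.4 + 10*log10(0.0112045) = 72.894 dB


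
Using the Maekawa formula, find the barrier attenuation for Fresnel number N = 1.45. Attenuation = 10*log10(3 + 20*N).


3 + 20*N = 3 + 20*1.45 = 32
Att = 10*log10(32) = 15.051 dB


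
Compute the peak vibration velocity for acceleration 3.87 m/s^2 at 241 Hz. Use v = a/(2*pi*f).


omega = 2*pi*f = 2*pi*241 = 1514.25 rad/s
v = a / omega = 3.87 / 1514.25 = 0.0025557 m/s


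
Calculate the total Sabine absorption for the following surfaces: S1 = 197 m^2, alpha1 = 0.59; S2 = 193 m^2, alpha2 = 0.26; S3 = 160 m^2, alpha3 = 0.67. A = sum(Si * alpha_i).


197 * 0.59 = 116.23
193 * 0.26 = 50.18
160 * 0.67 = 107.2
A_total = 116.23 + 50.18 + 107.2 = 273.61 m^2


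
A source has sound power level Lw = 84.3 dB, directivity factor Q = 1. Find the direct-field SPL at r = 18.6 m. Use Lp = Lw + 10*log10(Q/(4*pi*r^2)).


4*pi*r^2 = 4*pi*18.6^2 = 4347.46 m^2
Q / (4*pi*r^2) = 1 / 4347.46 = 0.000230019
Lp = 84.3 + 10*log10(0.000230019) = 47.918 dB


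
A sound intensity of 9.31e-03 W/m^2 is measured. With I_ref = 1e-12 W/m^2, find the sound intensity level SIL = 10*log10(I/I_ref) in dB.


I / I_ref = 9.31e-03 / 1e-12 = 9.31e+09
SIL = 10 * log10(9.31e+09) = 99.689 dB


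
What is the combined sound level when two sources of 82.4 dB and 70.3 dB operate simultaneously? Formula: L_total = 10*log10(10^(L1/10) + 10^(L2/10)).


10^(82.4/10) = 1.7378e+08
10^(70.3/10) = 1.07152e+07
Sum = 1.7378e+08 + 1.07152e+07 = 1.84495e+08
L_total = 10*log10(1.84495e+08) = 82.66 dB


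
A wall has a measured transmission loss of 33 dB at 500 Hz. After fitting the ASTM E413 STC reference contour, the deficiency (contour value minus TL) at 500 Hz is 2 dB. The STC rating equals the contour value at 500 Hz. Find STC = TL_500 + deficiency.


By ASTM E413, STC = value of the fitted reference contour at 500 Hz.
Contour value at 500 Hz = TL_500 + deficiency = 33 + 2 = 35
STC = 35


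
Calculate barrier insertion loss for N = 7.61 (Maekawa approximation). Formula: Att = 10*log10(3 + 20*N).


3 + 20*N = 3 + 20*7.61 = 155.2
Att = 10*log10(155.2) = 21.909 dB


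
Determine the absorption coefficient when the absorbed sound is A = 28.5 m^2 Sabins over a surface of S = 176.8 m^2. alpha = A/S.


Absorption coefficient = absorbed power / incident power
alpha = A / S = 28.5 / 176.8 = 0.1612


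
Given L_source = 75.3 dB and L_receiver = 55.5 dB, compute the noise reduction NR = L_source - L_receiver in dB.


NR = L_source - L_receiver (difference between source and receiving room levels)
NR = 75.3 - 55.5 = 19.8 dB


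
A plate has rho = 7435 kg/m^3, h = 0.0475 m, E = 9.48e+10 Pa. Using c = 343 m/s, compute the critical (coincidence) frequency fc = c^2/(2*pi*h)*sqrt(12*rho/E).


12*rho/E = 12*7435/9.48e+10 = 9.41139e-07
sqrt(12*rho/E) = sqrt(9.41139e-07) = 0.000970123
c^2/(2*pi*h) = 343^2/(2*pi*0.0475) = 394198
fc = 394198 * 0.000970123 = 382.42 Hz


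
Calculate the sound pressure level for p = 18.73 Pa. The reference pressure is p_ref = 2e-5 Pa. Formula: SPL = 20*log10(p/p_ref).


p / p_ref = 18.73 / 2e-5 = 936500
SPL = 20 * log10(936500) = 119.43 dB


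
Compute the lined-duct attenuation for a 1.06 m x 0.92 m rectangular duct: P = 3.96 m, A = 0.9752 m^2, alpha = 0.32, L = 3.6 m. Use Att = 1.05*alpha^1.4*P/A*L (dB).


alpha^1.4 = 0.32^1.4 = 0.202866
Attenuation rate = 1.05 * alpha^1.4 * P / A
= 1.05 * 0.202866 * 3.96 / 0.9752 = 0.864968 dB/m
Total Att = 0.864968 * 3.6 = 3.1139 dB


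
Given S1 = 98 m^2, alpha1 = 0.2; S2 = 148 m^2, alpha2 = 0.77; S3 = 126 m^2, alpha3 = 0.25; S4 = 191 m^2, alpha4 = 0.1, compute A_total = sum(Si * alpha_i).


98 * 0.2 = 19.6
148 * 0.77 = 113.96
126 * 0.25 = 31.5
191 * 0.1 = 19.1
A_total = 19.6 + 113.96 + 31.5 + 19.1 = 184.16 m^2


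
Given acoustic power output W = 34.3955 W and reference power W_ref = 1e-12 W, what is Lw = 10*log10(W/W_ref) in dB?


W / W_ref = 34.3955 / 1e-12 = 3.43955e+13
Lw = 10 * log10(3.43955e+13) = 135.37 dB


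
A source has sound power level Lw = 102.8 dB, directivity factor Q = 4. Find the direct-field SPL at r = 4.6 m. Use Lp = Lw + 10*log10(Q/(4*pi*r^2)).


4*pi*r^2 = 4*pi*4.6^2 = 265.904 m^2
Q / (4*pi*r^2) = 4 / 265.904 = 0.015043
Lp = 102.8 + 10*log10(0.015043) = 84.573 dB


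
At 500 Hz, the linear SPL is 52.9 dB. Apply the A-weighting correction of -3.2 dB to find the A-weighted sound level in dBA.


A-weighting table: 500 Hz -> -3.2 dB correction
SPL_A = SPL + correction = 52.9 + (-3.2) = 49.7 dBA


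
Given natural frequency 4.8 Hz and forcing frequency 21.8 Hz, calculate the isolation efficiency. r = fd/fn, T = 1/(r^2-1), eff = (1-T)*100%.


r = 21.8 / 4.8 = 4.54167
r^2 - 1 = 4.54167^2 - 1 = 19.6268
T = 1/19.6268 = 0.0509507
Efficiency = (1 - 0.0509507)*100 = 94.905 %


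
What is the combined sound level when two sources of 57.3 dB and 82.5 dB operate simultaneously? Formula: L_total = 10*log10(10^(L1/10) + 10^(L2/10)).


10^(57.3/10) = 537032
10^(82.5/10) = 1.77828e+08
Sum = 537032 + 1.77828e+08 = 1.78365e+08
L_total = 10*log10(1.78365e+08) = 82.513 dB


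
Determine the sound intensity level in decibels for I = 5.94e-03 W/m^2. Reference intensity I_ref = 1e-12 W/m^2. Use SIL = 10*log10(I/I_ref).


I / I_ref = 5.94e-03 / 1e-12 = 5.94e+09
SIL = 10 * log10(5.94e+09) = 97.738 dB


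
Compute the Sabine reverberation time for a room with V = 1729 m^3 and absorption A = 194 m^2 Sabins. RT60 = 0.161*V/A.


RT60 = 0.161 * 1729 / 194 = 1.4349 s


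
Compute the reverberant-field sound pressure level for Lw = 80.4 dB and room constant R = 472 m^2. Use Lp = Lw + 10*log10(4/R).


4/R = 4/472 = 0.00847458
Lp = 80.4 + 10*log10(0.00847458) = 59.681 dB


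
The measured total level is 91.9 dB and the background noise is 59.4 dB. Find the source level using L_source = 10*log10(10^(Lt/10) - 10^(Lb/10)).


10^(91.9/10) = 1.54882e+09
10^(59.4/10) = 870964
Difference = 1.54882e+09 - 870964 = 1.54795e+09
L_source = 10*log10(1.54795e+09) = 91.898 dB


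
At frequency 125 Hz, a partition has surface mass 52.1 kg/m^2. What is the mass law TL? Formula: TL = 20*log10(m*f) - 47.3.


m * f = 52.1 * 125 = 6512.5
20*log10(6512.5) = 76.275 dB
TL = 76.275 - 47.3 = 28.975 dB


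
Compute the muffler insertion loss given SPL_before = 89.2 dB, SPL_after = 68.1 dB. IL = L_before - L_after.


Insertion loss = SPL without muffler - SPL with muffler
IL = 89.2 - 68.1 = 21.1 dB


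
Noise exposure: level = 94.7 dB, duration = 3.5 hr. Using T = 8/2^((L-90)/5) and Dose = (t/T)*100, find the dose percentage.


T_allowed = 8 / 2^((94.7 - 90)/5) = 4.16986 hr
Dose = 3.5 / 4.16986 * 100 = 83.936 %


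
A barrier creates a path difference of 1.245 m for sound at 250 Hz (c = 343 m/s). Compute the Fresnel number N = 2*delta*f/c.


N = 2*delta*f/c = 2*delta/lambda, where lambda = c/f
lambda = 343 / 250 = 1.372 m
N = 2 * 1.245 / 1.372 = 1.8149


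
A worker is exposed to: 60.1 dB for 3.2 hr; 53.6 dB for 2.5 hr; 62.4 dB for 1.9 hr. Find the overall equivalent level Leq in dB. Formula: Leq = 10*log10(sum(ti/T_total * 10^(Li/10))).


T_total = 3.2 + 2.5 + 1.9 = 7.6 hr
(3.2/7.6) * 10^(60.1/10) = 430860
(2.5/7.6) * 10^(53.6/10) = 75357.5
(1.9/7.6) * 10^(62.4/10) = 434450
Sum = 430860 + 75357.5 + 434450 = 940668
Leq = 10*log10(940668) = 59.734 dB


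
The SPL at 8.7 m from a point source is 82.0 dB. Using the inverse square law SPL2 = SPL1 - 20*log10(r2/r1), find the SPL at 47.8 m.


r2/r1 = 47.8/8.7 = 5.49425
Correction = 20*log10(5.49425) = 14.7982 dB
SPL2 = 82.0 - 14.7982 = 67.202 dB


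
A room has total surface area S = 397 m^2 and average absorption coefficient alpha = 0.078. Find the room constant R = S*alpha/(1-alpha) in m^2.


R = 397 * 0.078 / (1 - 0.078) = 33.586 m^2


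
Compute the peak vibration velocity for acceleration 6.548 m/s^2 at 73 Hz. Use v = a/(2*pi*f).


omega = 2*pi*f = 2*pi*73 = 458.673 rad/s
v = a / omega = 6.548 / 458.673 = 0.014276 m/s


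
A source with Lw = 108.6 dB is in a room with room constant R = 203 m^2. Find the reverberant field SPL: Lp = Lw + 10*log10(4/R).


4/R = 4/203 = 0.0197044
Lp = 108.6 + 10*log10(0.0197044) = 91.546 dB


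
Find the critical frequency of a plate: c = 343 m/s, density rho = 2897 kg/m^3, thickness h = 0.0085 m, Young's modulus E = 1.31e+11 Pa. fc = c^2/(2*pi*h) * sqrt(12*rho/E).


12*rho/E = 12*2897/1.31e+11 = 2.65374e-07
sqrt(12*rho/E) = sqrt(2.65374e-07) = 0.000515145
c^2/(2*pi*h) = 343^2/(2*pi*0.0085) = 2.20287e+06
fc = 2.20287e+06 * 0.000515145 = 1134.8 Hz


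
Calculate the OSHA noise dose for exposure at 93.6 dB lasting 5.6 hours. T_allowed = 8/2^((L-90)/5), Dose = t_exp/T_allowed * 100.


T_allowed = 8 / 2^((93.6 - 90)/5) = 4.85678 hr
Dose = 5.6 / 4.85678 * 100 = 115.3 %


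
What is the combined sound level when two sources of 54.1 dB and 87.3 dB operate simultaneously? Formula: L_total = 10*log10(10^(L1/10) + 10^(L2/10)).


10^(54.1/10) = 257040
10^(87.3/10) = 5.37032e+08
Sum = 257040 + 5.37032e+08 = 5.37289e+08
L_total = 10*log10(5.37289e+08) = 87.302 dB


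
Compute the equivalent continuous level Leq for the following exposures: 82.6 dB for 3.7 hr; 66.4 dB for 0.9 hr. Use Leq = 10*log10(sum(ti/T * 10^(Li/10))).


T_total = 3.7 + 0.9 = 4.6 hr
(3.7/4.6) * 10^(82.6/10) = 1.46367e+08
(0.9/4.6) * 10^(66.4/10) = 854053
Sum = 1.46367e+08 + 854053 = 1.47221e+08
Leq = 10*log10(1.47221e+08) = 81.68 dB


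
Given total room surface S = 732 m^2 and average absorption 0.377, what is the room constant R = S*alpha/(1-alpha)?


R = 732 * 0.377 / (1 - 0.377) = 442.96 m^2


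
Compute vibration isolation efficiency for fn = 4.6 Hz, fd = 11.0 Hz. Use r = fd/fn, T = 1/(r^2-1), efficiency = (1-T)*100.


r = 11.0 / 4.6 = 2.3913
r^2 - 1 = 2.3913^2 - 1 = 4.71832
T = 1/4.71832 = 0.21194
Efficiency = (1 - 0.21194)*100 = 78.806 %


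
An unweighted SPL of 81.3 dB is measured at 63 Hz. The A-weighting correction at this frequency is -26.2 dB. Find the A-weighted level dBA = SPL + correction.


A-weighting table: 63 Hz -> -26.2 dB correction
SPL_A = SPL + correction = 81.3 + (-26.2) = 55.1 dBA


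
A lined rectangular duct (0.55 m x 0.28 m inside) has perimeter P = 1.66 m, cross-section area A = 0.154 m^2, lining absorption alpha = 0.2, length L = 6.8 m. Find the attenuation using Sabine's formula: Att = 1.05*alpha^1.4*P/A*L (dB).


alpha^1.4 = 0.2^1.4 = 0.105061
Attenuation rate = 1.05 * alpha^1.4 * P / A
= 1.05 * 0.105061 * 1.66 / 0.154 = 1.1891 dB/m
Total Att = 1.1891 * 6.8 = 8.0859 dB


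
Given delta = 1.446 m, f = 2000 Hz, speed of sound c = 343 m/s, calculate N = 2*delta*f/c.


N = 2*delta*f/c = 2*delta/lambda, where lambda = c/f
lambda = 343 / 2000 = 0.1715 m
N = 2 * 1.446 / 0.1715 = 16.863


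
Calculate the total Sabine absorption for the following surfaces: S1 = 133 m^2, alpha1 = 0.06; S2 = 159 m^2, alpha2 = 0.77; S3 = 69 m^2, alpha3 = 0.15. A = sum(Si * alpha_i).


133 * 0.06 = 7.98
159 * 0.77 = 122.43
69 * 0.15 = 10.35
A_total = 7.98 + 122.43 + 10.35 = 140.76 m^2


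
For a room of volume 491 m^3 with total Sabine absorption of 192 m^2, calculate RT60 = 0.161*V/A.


RT60 = 0.161 * 491 / 192 = 0.41172 s


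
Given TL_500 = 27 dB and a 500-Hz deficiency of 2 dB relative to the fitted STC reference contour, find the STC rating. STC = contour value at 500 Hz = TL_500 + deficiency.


By ASTM E413, STC = value of the fitted reference contour at 500 Hz.
Contour value at 500 Hz = TL_500 + deficiency = 27 + 2 = 29
STC = 29


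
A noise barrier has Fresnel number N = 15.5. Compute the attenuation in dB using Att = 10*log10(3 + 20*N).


3 + 20*N = 3 + 20*15.5 = 313
Att = 10*log10(313) = 24.955 dB


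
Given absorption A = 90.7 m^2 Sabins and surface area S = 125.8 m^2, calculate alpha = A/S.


Absorption coefficient = absorbed power / incident power
alpha = A / S = 90.7 / 125.8 = 0.72099


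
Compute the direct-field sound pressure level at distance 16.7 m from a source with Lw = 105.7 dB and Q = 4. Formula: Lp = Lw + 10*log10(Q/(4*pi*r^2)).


4*pi*r^2 = 4*pi*16.7^2 = 3504.64 m^2
Q / (4*pi*r^2) = 4 / 3504.64 = 0.00114134
Lp = 105.7 + 10*log10(0.00114134) = 76.274 dB


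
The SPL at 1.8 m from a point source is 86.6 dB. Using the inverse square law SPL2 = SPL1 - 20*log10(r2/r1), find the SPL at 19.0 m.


r2/r1 = 19.0/1.8 = 10.5556
Correction = 20*log10(10.5556) = 20.4697 dB
SPL2 = 86.6 - 20.4697 = 66.13 dB


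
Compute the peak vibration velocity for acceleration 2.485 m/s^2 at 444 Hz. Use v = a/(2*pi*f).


omega = 2*pi*f = 2*pi*444 = 2789.73 rad/s
v = a / omega = 2.485 / 2789.73 = 0.00089077 m/s


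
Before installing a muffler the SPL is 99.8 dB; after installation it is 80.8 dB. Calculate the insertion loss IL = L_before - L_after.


Insertion loss = SPL without muffler - SPL with muffler
IL = 99.8 - 80.8 = 19 dB


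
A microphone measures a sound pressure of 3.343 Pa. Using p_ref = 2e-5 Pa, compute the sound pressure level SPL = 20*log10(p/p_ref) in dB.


p / p_ref = 3.343 / 2e-5 = 167150
SPL = 20 * log10(167150) = 104.46 dB


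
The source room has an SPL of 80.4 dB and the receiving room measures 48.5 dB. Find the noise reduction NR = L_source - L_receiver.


NR = L_source - L_receiver (difference between source and receiving room levels)
NR = 80.4 - 48.5 = 31.9 dB


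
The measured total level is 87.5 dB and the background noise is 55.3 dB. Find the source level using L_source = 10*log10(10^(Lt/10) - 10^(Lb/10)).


10^(87.5/10) = 5.62341e+08
10^(55.3/10) = 338844
Difference = 5.62341e+08 - 338844 = 5.62002e+08
L_source = 10*log10(5.62002e+08) = 87.497 dB


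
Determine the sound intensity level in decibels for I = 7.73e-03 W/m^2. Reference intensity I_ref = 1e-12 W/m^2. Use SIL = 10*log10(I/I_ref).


I / I_ref = 7.73e-03 / 1e-12 = 7.73e+09
SIL = 10 * log10(7.73e+09) = 98.882 dB


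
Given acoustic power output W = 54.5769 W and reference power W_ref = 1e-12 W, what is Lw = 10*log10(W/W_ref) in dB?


W / W_ref = 54.5769 / 1e-12 = 5.45769e+13
Lw = 10 * log10(5.45769e+13) = 137.37 dB


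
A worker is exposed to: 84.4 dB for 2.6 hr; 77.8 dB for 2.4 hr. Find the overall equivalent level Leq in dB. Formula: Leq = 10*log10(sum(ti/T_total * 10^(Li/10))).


T_total = 2.6 + 2.4 = 5.0 hr
(2.6/5.0) * 10^(84.4/10) = 1.4322e+08
(2.4/5.0) * 10^(77.8/10) = 2.89229e+07
Sum = 1.4322e+08 + 2.89229e+07 = 1.72143e+08
Leq = 10*log10(1.72143e+08) = 82.359 dB


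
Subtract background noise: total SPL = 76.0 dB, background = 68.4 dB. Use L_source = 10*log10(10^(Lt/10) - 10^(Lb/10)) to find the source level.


10^(76.0/10) = 3.98107e+07
10^(68.4/10) = 6.91831e+06
Difference = 3.98107e+07 - 6.91831e+06 = 3.28924e+07
L_source = 10*log10(3.28924e+07) = 75.171 dB


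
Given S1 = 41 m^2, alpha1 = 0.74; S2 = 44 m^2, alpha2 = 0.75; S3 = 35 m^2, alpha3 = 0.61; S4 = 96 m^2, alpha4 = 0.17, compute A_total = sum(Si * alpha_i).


41 * 0.74 = 30.34
44 * 0.75 = 33
35 * 0.61 = 21.35
96 * 0.17 = 16.32
A_total = 30.34 + 33 + 21.35 + 16.32 = 101.01 m^2


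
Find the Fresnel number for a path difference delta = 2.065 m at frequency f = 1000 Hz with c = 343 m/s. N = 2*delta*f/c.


N = 2*delta*f/c = 2*delta/lambda, where lambda = c/f
lambda = 343 / 1000 = 0.343 m
N = 2 * 2.065 / 0.343 = 12.041


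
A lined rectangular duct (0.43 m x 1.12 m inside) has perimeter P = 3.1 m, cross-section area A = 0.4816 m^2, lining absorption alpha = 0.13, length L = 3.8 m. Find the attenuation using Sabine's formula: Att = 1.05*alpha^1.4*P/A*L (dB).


alpha^1.4 = 0.13^1.4 = 0.0574805
Attenuation rate = 1.05 * alpha^1.4 * P / A
= 1.05 * 0.0574805 * 3.1 / 0.4816 = 0.388495 dB/m
Total Att = 0.388495 * 3.8 = 1.4763 dB


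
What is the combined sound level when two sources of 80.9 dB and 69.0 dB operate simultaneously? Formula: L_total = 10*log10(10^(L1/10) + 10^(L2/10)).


10^(80.9/10) = 1.23027e+08
10^(69.0/10) = 7.94328e+06
Sum = 1.23027e+08 + 7.94328e+06 = 1.3097e+08
L_total = 10*log10(1.3097e+08) = 81.172 dB


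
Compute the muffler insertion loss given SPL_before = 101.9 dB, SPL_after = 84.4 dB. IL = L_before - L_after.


Insertion loss = SPL without muffler - SPL with muffler
IL = 101.9 - 84.4 = 17.5 dB


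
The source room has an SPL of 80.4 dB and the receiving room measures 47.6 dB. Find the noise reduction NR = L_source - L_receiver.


NR = L_source - L_receiver (difference between source and receiving room levels)
NR = 80.4 - 47.6 = 32.8 dB


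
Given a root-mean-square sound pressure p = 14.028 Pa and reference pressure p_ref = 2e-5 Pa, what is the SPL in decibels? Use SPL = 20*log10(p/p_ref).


p / p_ref = 14.028 / 2e-5 = 701400
SPL = 20 * log10(701400) = 116.92 dB


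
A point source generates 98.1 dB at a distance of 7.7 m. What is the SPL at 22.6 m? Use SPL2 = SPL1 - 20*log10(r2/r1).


r2/r1 = 22.6/7.7 = 2.93506
Correction = 20*log10(2.93506) = 9.35234 dB
SPL2 = 98.1 - 9.35234 = 88.748 dB


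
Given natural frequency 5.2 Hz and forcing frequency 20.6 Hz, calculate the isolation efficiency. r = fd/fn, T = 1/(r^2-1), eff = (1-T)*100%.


r = 20.6 / 5.2 = 3.96154
r^2 - 1 = 3.96154^2 - 1 = 14.6938
T = 1/14.6938 = 0.0680559
Efficiency = (1 - 0.0680559)*100 = 93.194 %


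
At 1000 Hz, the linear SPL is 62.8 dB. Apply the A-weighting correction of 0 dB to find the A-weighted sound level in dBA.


A-weighting table: 1000 Hz -> 0 dB correction
SPL_A = SPL + correction = 62.8 + (0) = 62.8 dBA
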